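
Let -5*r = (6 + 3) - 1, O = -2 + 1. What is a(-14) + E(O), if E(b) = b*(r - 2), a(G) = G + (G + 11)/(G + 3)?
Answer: -557/55 ≈ -10.127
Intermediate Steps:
O = -1
r = -8/5 (r = -((6 + 3) - 1)/5 = -(9 - 1)/5 = -⅕*8 = -8/5 ≈ -1.6000)
a(G) = G + (11 + G)/(3 + G)
E(b) = -18*b/5 (E(b) = b*(-8/5 - 2) = b*(-18/5) = -18*b/5)
a(-14) + E(O) = (11 + (-14)² + 4*(-14))/(3 - 14) - 18/5*(-1) = (11 + 196 - 56)/(-11) + 18/5 = -1/11*151 + 18/5 = -151/11 + 18/5 = -557/55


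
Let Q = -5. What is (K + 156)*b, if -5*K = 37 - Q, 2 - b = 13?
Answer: -8118/5 ≈ -1623.6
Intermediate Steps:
b = -11 (b = 2 - 1*13 = 2 - 13 = -11)
K = -42/5 (K = -(37 - 1*(-5))/5 = -(37 + 5)/5 = -1/5*42 = -42/5 ≈ -8.4000)
(K + 156)*b = (-42/5 + 156)*(-11) = (738/5)*(-11) = -8118/5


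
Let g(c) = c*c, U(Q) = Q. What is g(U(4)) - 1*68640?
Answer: -68624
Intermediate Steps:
g(c) = c²
g(U(4)) - 1*68640 = 4² - 1*68640 = 16 - 68640 = -68624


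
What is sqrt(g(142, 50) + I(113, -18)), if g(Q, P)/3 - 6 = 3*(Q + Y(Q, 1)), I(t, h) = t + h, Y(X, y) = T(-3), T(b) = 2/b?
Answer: sqrt(1385) ≈ 37.216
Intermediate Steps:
Y(X, y) = -2/3 (Y(X, y) = 2/(-3) = 2*(-1/3) = -2/3)
I(t, h) = h + t
g(Q, P) = 12 + 9*Q (g(Q, P) = 18 + 3*(3*(Q - 2/3)) = 18 + 3*(3*(-2/3 + Q)) = 18 + 3*(-2 + 3*Q) = 18 + (-6 + 9*Q) = 12 + 9*Q)
sqrt(g(142, 50) + I(113, -18)) = sqrt((12 + 9*142) + (-18 + 113)) = sqrt((12 + 1278) + 95) = sqrt(1290 + 95) = sqrt(1385)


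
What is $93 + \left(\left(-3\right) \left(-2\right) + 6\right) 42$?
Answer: $597$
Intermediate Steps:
$93 + \left(\left(-3\right) \left(-2\right) + 6\right) 42 = 93 + \left(6 + 6\right) 42 = 93 + 12 \cdot 42 = 93 + 504 = 597$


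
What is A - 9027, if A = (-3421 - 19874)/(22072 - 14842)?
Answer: -4352567/482 ≈ -9030.2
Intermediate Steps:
A = -1553/482 (A = -23295/7230 = -23295*1/7230 = -1553/482 ≈ -3.2220)
A - 9027 = -1553/482 - 9027 = -4352567/482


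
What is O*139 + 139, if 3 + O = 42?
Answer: 5560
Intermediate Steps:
O = 39 (O = -3 + 42 = 39)
O*139 + 139 = 39*139 + 139 = 5421 + 139 = 5560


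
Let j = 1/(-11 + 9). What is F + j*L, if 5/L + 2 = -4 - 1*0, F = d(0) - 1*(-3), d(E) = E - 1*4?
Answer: -7/12 ≈ -0.58333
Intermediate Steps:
d(E) = -4 + E (d(E) = E - 4 = -4 + E)
j = -½ (j = 1/(-2) = -½ ≈ -0.50000)
F = -1 (F = (-4 + 0) - 1*(-3) = -4 + 3 = -1)
L = -⅚ (L = 5/(-2 + (-4 - 1*0)) = 5/(-2 + (-4 + 0)) = 5/(-2 - 4) = 5/(-6) = 5*(-⅙) = -⅚ ≈ -0.83333)
F + j*L = -1 - ½*(-⅚) = -1 + 5/12 = -7/12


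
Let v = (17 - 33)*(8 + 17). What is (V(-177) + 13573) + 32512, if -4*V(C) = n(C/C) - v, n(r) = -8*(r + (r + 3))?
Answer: 45995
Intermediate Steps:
n(r) = -24 - 16*r (n(r) = -8*(r + (3 + r)) = -8*(3 + 2*r) = -24 - 16*r)
v = -400 (v = -16*25 = -400)
V(C) = -90 (V(C) = -((-24 - 16*C/C) - 1*(-400))/4 = -((-24 - 16*1) + 400)/4 = -((-24 - 16) + 400)/4 = -(-40 + 400)/4 = -¼*360 = -90)
(V(-177) + 13573) + 32512 = (-90 + 13573) + 32512 = 13483 + 32512 = 45995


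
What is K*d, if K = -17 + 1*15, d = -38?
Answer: 76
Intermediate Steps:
K = -2 (K = -17 + 15 = -2)
K*d = -2*(-38) = 76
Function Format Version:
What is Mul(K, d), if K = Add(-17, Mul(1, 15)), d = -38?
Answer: 76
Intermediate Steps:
K = -2 (K = Add(-17, 15) = -2)
Mul(K, d) = Mul(-2, -38) = 76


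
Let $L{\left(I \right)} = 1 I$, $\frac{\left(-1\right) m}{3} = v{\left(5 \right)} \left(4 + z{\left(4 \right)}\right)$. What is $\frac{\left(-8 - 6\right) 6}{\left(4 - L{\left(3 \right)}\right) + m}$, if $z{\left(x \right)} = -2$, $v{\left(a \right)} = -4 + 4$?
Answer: $-84$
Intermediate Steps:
$v{\left(a \right)} = 0$
$m = 0$ ($m = - 3 \cdot 0 \left(4 - 2\right) = - 3 \cdot 0 \cdot 2 = \left(-3\right) 0 = 0$)
$L{\left(I \right)} = I$
$\frac{\left(-8 - 6\right) 6}{\left(4 - L{\left(3 \right)}\right) + m} = \frac{\left(-8 - 6\right) 6}{\left(4 - 3\right) + 0} = \frac{\left(-14\right) 6}{\left(4 - 3\right) + 0} = - \frac{84}{1 + 0} = - \frac{84}{1} = \left(-84\right) 1 = -84$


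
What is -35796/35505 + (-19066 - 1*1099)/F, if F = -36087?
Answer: -63979103/142363215 ≈ -0.44941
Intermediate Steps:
-35796/35505 + (-19066 - 1*1099)/F = -35796/35505 + (-19066 - 1*1099)/(-36087) = -35796*1/35505 + (-19066 - 1099)*(-1/36087) = -11932/11835 - 20165*(-1/36087) = -11932/11835 + 20165/36087 = -63979103/142363215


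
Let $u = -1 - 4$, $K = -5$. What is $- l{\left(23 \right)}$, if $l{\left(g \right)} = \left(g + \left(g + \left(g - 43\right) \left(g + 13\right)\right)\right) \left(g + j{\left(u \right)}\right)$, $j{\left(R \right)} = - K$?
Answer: $18872$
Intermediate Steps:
$u = -5$ ($u = -1 - 4 = -5$)
$j{\left(R \right)} = 5$ ($j{\left(R \right)} = \left(-1\right) \left(-5\right) = 5$)
$l{\left(g \right)} = \left(5 + g\right) \left(2 g + \left(-43 + g\right) \left(13 + g\right)\right)$ ($l{\left(g \right)} = \left(g + \left(g + \left(g - 43\right) \left(g + 13\right)\right)\right) \left(g + 5\right) = \left(g + \left(g + \left(-43 + g\right) \left(13 + g\right)\right)\right) \left(5 + g\right) = \left(2 g + \left(-43 + g\right) \left(13 + g\right)\right) \left(5 + g\right) = \left(5 + g\right) \left(2 g + \left(-43 + g\right) \left(13 + g\right)\right)$)
$- l{\left(23 \right)} = - (-2795 + 23^{3} - 16077 - 23 \cdot 23^{2}) = - (-2795 + 12167 - 16077 - 12167) = \left(-1\right) \left(-18872\right) = 18872$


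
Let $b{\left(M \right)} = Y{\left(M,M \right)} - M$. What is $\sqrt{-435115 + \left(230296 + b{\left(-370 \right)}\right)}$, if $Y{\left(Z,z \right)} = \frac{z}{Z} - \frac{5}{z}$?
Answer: $\frac{i \sqrt{1119557174}}{74} \approx 452.16 i$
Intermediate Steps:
$Y{\left(Z,z \right)} = - \frac{5}{z} + \frac{z}{Z}$
$b{\left(M \right)} = 1 - M - \frac{5}{M}$ ($b{\left(M \right)} = \left(- \frac{5}{M} + \frac{M}{M}\right) - M = \left(- \frac{5}{M} + 1\right) - M = \left(1 - \frac{5}{M}\right) - M = 1 - M - \frac{5}{M}$)
$\sqrt{-435115 + \left(230296 + b{\left(-370 \right)}\right)} = \sqrt{-435115 + \left(230296 - \left(-371 - \frac{1}{74}\right)\right)} = \sqrt{-435115 + \left(230296 + \left(1 + 370 - - \frac{1}{74}\right)\right)} = \sqrt{-435115 + \left(230296 + \left(1 + 370 + \frac{1}{74}\right)\right)} = \sqrt{-435115 + \left(230296 + \frac{27455}{74}\right)} = \sqrt{-435115 + \frac{17069359}{74}} = \sqrt{- \frac{15129151}{74}} = \frac{i \sqrt{1119557174}}{74}$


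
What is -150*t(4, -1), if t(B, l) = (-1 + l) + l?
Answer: 450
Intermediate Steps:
t(B, l) = -1 + 2*l
-150*t(4, -1) = -150*(-1 + 2*(-1)) = -150*(-1 - 2) = -150*(-3) = 450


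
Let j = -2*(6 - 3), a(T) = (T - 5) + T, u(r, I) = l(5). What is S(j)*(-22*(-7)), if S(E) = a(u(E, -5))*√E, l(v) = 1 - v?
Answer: -2002*I*√6 ≈ -4903.9*I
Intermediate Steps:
u(r, I) = -4 (u(r, I) = 1 - 1*5 = 1 - 5 = -4)
a(T) = -5 + 2*T (a(T) = (-5 + T) + T = -5 + 2*T)
j = -6 (j = -2*3 = -6)
S(E) = -13*√E (S(E) = (-5 + 2*(-4))*√E = (-5 - 8)*√E = -13*√E)
S(j)*(-22*(-7)) = (-13*I*√6)*(-22*(-7)) = -13*I*√6*154 = -2002*I*√6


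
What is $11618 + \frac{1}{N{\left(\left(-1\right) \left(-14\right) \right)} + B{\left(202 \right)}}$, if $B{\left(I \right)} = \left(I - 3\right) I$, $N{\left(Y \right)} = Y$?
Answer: $\frac{467183017}{40212} \approx 11618.0$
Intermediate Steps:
$B{\left(I \right)} = I \left(-3 + I\right)$ ($B{\left(I \right)} = \left(-3 + I\right) I = I \left(-3 + I\right)$)
$11618 + \frac{1}{N{\left(\left(-1\right) \left(-14\right) \right)} + B{\left(202 \right)}} = 11618 + \frac{1}{\left(-1\right) \left(-14\right) + 202 \left(-3 + 202\right)} = 11618 + \frac{1}{14 + 202 \cdot 199} = 11618 + \frac{1}{14 + 40198} = 11618 + \frac{1}{40212} = \frac{467183017}{40212}$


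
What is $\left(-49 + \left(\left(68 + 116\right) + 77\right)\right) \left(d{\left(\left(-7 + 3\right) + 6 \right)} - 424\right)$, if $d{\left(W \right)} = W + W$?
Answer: $-89040$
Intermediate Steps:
$d{\left(W \right)} = 2 W$
$\left(-49 + \left(\left(68 + 116\right) + 77\right)\right) \left(d{\left(\left(-7 + 3\right) + 6 \right)} - 424\right) = \left(-49 + \left(\left(68 + 116\right) + 77\right)\right) \left(2 \left(\left(-7 + 3\right) + 6\right) - 424\right) = \left(-49 + \left(184 + 77\right)\right) \left(2 \left(-4 + 6\right) - 424\right) = \left(-49 + 261\right) \left(2 \cdot 2 - 424\right) = 212 \left(4 - 424\right) = 212 \left(-420\right) = -89040$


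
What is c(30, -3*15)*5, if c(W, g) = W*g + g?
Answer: -6975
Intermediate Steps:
c(W, g) = g + W*g
c(30, -3*15)*5 = ((-3*15)*(1 + 30))*5 = -45*31*5 = -1395*5 = -6975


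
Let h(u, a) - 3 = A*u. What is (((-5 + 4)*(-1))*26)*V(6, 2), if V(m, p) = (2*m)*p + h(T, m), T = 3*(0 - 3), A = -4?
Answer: 1638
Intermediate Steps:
T = -9 (T = 3*(-3) = -9)
h(u, a) = 3 - 4*u
V(m, p) = 39 + 2*m*p (V(m, p) = (2*m)*p + (3 - 4*(-9)) = 2*m*p + (3 + 36) = 2*m*p + 39 = 39 + 2*m*p)
(((-5 + 4)*(-1))*26)*V(6, 2) = (((-5 + 4)*(-1))*26)*(39 + 2*6*2) = (-1*(-1)*26)*(39 + 24) = (1*26)*63 = 26*63 = 1638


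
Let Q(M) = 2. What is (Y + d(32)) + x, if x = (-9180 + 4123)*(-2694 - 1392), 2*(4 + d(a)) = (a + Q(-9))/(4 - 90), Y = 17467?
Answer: 1778511373/86 ≈ 2.0680e+7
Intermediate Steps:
d(a) = -345/86 - a/172 (d(a) = -4 + ((a + 2)/(4 - 90))/2 = -4 + ((2 + a)/(-86))/2 = -4 + ((2 + a)*(-1/86))/2 = -4 + (-1/43 - a/86)/2 = -4 + (-1/86 - a/172) = -345/86 - a/172)
x = 20662902 (x = -5057*(-4086) = 20662902)
(Y + d(32)) + x = (17467 + (-345/86 - 1/172*32)) + 20662902 = (17467 + (-345/86 - 8/43)) + 20662902 = (17467 - 361/86) + 20662902 = 1501801/86 + 20662902 = 1778511373/86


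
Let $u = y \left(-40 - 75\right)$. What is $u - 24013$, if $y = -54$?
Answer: $-17803$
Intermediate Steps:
$u = 6210$ ($u = - 54 \left(-40 - 75\right) = \left(-54\right) \left(-115\right) = 6210$)
$u - 24013 = 6210 - 24013 = -17803$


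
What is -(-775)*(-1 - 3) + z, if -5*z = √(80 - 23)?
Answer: -3100 - √57/5 ≈ -3101.5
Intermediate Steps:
z = -√57/5 (z = -√(80 - 23)/5 = -√57/5 ≈ -1.5100)
-(-775)*(-1 - 3) + z = -(-775)*(-1 - 3) - √57/5 = -(-775)*(-4) - √57/5 = -155*20 - √57/5 = -3100 - √57/5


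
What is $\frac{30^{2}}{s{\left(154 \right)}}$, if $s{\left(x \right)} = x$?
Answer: $\frac{450}{77} \approx 5.8442$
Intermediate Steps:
$\frac{30^{2}}{s{\left(154 \right)}} = \frac{30^{2}}{154} = 900 \cdot \frac{1}{154} = \frac{450}{77}$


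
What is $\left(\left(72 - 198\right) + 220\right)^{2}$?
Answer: $8836$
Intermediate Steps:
$\left(\left(72 - 198\right) + 220\right)^{2} = \left(-126 + 220\right)^{2} = 94^{2} = 8836$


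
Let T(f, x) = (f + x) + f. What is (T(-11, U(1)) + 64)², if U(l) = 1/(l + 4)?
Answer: 44521/25 ≈ 1780.8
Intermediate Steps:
U(l) = 1/(4 + l)
T(f, x) = x + 2*f
(T(-11, U(1)) + 64)² = ((1/(4 + 1) + 2*(-11)) + 64)² = ((1/5 - 22) + 64)² = ((⅕ - 22) + 64)² = (-109/5 + 64)² = (211/5)² = 44521/25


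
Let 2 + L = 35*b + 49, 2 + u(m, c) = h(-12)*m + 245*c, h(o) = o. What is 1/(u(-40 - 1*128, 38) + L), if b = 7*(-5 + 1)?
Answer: 1/10391 ≈ 9.6237e-5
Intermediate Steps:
b = -28 (b = 7*(-4) = -28)
u(m, c) = -2 - 12*m + 245*c (u(m, c) = -2 + (-12*m + 245*c) = -2 - 12*m + 245*c)
L = -933 (L = -2 + (35*(-28) + 49) = -2 + (-980 + 49) = -2 - 931 = -933)
1/(u(-40 - 1*128, 38) + L) = 1/((-2 - 12*(-40 - 1*128) + 245*38) - 933) = 1/((-2 - 12*(-40 - 128) + 9310) - 933) = 1/((-2 - 12*(-168) + 9310) - 933) = 1/((-2 + 2016 + 9310) - 933) = 1/(11324 - 933) = 1/10391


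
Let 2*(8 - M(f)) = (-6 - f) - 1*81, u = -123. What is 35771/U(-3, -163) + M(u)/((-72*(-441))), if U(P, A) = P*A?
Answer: 189299317/2587788 ≈ 73.151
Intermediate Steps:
U(P, A) = A*P
M(f) = 103/2 + f/2 (M(f) = 8 - ((-6 - f) - 1*81)/2 = 8 - ((-6 - f) - 81)/2 = 8 - (-87 - f)/2 = 8 + (87/2 + f/2) = 103/2 + f/2)
35771/U(-3, -163) + M(u)/((-72*(-441))) = 35771/((-163*(-3))) + (103/2 + (1/2)*(-123))/((-72*(-441))) = 35771/489 + (103/2 - 123/2)/31752 = 35771*(1/489) - 10*1/31752 = 35771/489 - 5/15876 = 189299317/2587788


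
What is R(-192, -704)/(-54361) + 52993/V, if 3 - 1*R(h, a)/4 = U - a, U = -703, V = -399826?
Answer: -2883951081/21734941186 ≈ -0.13269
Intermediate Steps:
R(h, a) = 2824 + 4*a (R(h, a) = 12 - 4*(-703 - a) = 12 + (2812 + 4*a) = 2824 + 4*a)
R(-192, -704)/(-54361) + 52993/V = (2824 + 4*(-704))/(-54361) + 52993/(-399826) = (2824 - 2816)*(-1/54361) + 52993*(-1/399826) = 8*(-1/54361) - 52993/399826 = -8/54361 - 52993/399826 = -2883951081/21734941186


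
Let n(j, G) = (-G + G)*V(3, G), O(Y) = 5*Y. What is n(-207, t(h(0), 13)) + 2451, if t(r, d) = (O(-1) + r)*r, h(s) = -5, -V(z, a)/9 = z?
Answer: 2451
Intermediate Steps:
V(z, a) = -9*z
t(r, d) = r*(-5 + r) (t(r, d) = (5*(-1) + r)*r = (-5 + r)*r = r*(-5 + r))
n(j, G) = 0 (n(j, G) = (-G + G)*(-9*3) = 0*(-27) = 0)
n(-207, t(h(0), 13)) + 2451 = 0 + 2451 = 2451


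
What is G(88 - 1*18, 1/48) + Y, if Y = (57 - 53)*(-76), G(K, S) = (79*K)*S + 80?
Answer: -2611/24 ≈ -108.79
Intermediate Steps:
G(K, S) = 80 + 79*K*S (G(K, S) = 79*K*S + 80 = 80 + 79*K*S)
Y = -304 (Y = 4*(-76) = -304)
G(88 - 1*18, 1/48) + Y = (80 + 79*(88 - 1*18)/48) - 304 = (80 + 79*(88 - 18)*(1/48)) - 304 = (80 + 79*70*(1/48)) - 304 = (80 + 2765/24) - 304 = 4685/24 - 304 = -2611/24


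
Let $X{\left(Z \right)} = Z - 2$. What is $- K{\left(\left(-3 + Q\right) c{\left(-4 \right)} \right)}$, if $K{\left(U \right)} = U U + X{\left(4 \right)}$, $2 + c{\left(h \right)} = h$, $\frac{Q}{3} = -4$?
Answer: $-8102$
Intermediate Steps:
$Q = -12$ ($Q = 3 \left(-4\right) = -12$)
$c{\left(h \right)} = -2 + h$
$X{\left(Z \right)} = -2 + Z$ ($X{\left(Z \right)} = Z - 2 = -2 + Z$)
$K{\left(U \right)} = 2 + U^{2}$ ($K{\left(U \right)} = U U + \left(-2 + 4\right) = U^{2} + 2 = 2 + U^{2}$)
$- K{\left(\left(-3 + Q\right) c{\left(-4 \right)} \right)} = - (2 + \left(\left(-3 - 12\right) \left(-2 - 4\right)\right)^{2}) = - (2 + \left(\left(-15\right) \left(-6\right)\right)^{2}) = - (2 + 90^{2}) = - (2 + 8100) = \left(-1\right) 8102 = -8102$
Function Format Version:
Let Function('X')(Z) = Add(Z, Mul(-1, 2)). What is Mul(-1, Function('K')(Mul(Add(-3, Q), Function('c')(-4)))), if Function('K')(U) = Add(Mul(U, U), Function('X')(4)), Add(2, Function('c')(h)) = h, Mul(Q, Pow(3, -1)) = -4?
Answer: -8102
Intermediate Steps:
Q = -12 (Q = Mul(3, -4) = -12)
Function('c')(h) = Add(-2, h)
Function('X')(Z) = Add(-2, Z) (Function('X')(Z) = Add(Z, -2) = Add(-2, Z))
Function('K')(U) = Add(2, Pow(U, 2)) (Function('K')(U) = Add(Mul(U, U), Add(-2, 4)) = Add(Pow(U, 2), 2) = Add(2, Pow(U, 2)))
Mul(-1, Function('K')(Mul(Add(-3, Q), Function('c')(-4)))) = Mul(-1, Add(2, Pow(Mul(Add(-3, -12), Add(-2, -4)), 2))) = Mul(-1, Add(2, Pow(Mul(-15, -6), 2))) = Mul(-1, Add(2, Pow(90, 2))) = Mul(-1, Add(2, 8100)) = Mul(-1, 8102) = -8102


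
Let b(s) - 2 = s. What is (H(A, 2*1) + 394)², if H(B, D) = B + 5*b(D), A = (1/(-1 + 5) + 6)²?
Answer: 52548001/256 ≈ 2.0527e+5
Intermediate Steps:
b(s) = 2 + s
A = 625/16 (A = (1/4 + 6)² = (¼ + 6)² = (25/4)² = 625/16 ≈ 39.063)
H(B, D) = 10 + B + 5*D (H(B, D) = B + 5*(2 + D) = B + (10 + 5*D) = 10 + B + 5*D)
(H(A, 2*1) + 394)² = ((10 + 625/16 + 5*(2*1)) + 394)² = ((10 + 625/16 + 5*2) + 394)² = ((10 + 625/16 + 10) + 394)² = (945/16 + 394)² = (7249/16)² = 52548001/256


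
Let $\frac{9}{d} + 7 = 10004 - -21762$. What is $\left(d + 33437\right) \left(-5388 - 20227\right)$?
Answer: $- \frac{27201226600580}{31759} \approx -8.5649 \cdot 10^{8}$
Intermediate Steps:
$d = \frac{9}{31759}$ ($d = \frac{9}{-7 + \left(10004 - -21762\right)} = \frac{9}{-7 + \left(10004 + 21762\right)} = \frac{9}{-7 + 31766} = \frac{9}{31759} \approx 0.00028338$)
$\left(d + 33437\right) \left(-5388 - 20227\right) = \left(\frac{9}{31759} + 33437\right) \left(-5388 - 20227\right) = \frac{1061925692}{31759} \left(-25615\right) = - \frac{27201226600580}{31759}$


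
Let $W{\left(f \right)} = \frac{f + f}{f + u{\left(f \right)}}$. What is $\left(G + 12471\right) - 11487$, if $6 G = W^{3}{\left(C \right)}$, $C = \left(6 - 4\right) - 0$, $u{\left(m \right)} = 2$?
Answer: $\frac{5905}{6} \approx 984.17$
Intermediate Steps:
$C = 2$ ($C = 2 + 0 = 2$)
$W{\left(f \right)} = \frac{2 f}{2 + f}$ ($W{\left(f \right)} = \frac{f + f}{f + 2} = \frac{2 f}{2 + f}$)
$G = \frac{1}{6}$ ($G = \frac{\left(2 \cdot 2 \frac{1}{2 + 2}\right)^{3}}{6} = \frac{\left(2 \cdot 2 \cdot \frac{1}{4}\right)^{3}}{6} = \frac{1^{3}}{6} = \frac{1}{6} \cdot 1 = \frac{1}{6} \approx 0.16667$)
$\left(G + 12471\right) - 11487 = \left(\frac{1}{6} + 12471\right) - 11487 = \frac{74827}{6} - 11487 = \frac{5905}{6}$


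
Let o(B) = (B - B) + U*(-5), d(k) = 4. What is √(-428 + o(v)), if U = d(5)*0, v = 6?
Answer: 2*I*√107 ≈ 20.688*I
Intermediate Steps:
U = 0 (U = 4*0 = 0)
o(B) = 0 (o(B) = (B - B) + 0*(-5) = 0 + 0 = 0)
√(-428 + o(v)) = √(-428 + 0) = √(-428) = 2*I*√107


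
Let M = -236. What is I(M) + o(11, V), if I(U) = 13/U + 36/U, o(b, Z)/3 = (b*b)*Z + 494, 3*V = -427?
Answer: -11843709/236 ≈ -50185.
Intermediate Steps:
V = -427/3 (V = (⅓)*(-427) = -427/3 ≈ -142.33)
o(b, Z) = 1482 + 3*Z*b² (o(b, Z) = 3*((b*b)*Z + 494) = 3*(b²*Z + 494) = 3*(Z*b² + 494) = 3*(494 + Z*b²) = 1482 + 3*Z*b²)
I(U) = 49/U
I(M) + o(11, V) = 49/(-236) + (1482 + 3*(-427/3)*11²) = 49*(-1/236) + (1482 + 3*(-427/3)*121) = -49/236 + (1482 - 51667) = -49/236 - 50185 = -11843709/236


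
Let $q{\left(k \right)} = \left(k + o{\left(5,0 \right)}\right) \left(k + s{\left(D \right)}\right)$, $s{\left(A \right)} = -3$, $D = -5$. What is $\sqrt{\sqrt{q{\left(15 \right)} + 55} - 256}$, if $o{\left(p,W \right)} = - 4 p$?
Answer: $\sqrt{-256 + i \sqrt{5}} \approx 0.06988 + 16.0 i$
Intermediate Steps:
$q{\left(k \right)} = \left(-20 + k\right) \left(-3 + k\right)$ ($q{\left(k \right)} = \left(k - 20\right) \left(k - 3\right) = \left(k - 20\right) \left(-3 + k\right) = \left(-20 + k\right) \left(-3 + k\right)$)
$\sqrt{\sqrt{q{\left(15 \right)} + 55} - 256} = \sqrt{\sqrt{\left(60 + 15^{2} - 345\right) + 55} - 256} = \sqrt{\sqrt{\left(60 + 225 - 345\right) + 55} - 256} = \sqrt{\sqrt{-60 + 55} - 256} = \sqrt{\sqrt{-5} - 256} = \sqrt{i \sqrt{5} - 256} = \sqrt{-256 + i \sqrt{5}}$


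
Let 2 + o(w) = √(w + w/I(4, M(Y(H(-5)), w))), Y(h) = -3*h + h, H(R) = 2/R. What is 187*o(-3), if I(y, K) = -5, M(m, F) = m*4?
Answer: -374 + 374*I*√15/5 ≈ -374.0 + 289.7*I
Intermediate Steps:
Y(h) = -2*h
M(m, F) = 4*m
o(w) = -2 + 2*√5*√w/5 (o(w) = -2 + √(w + w/(-5)) = -2 + √(w + w*(-⅕)) = -2 + √(w - w/5) = -2 + √(4*w/5) = -2 + 2*√5*√w/5)
187*o(-3) = 187*(-2 + 2*√5*√(-3)/5) = 187*(-2 + 2*√5*(I*√3)/5) = 187*(-2 + 2*I*√15/5) = -374 + 374*I*√15/5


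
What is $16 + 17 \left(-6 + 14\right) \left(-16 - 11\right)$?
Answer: $-3656$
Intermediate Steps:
$16 + 17 \left(-6 + 14\right) \left(-16 - 11\right) = 16 + 17 \cdot 8 \left(-27\right) = 16 + 17 \left(-216\right) = 16 - 3672 = -3656$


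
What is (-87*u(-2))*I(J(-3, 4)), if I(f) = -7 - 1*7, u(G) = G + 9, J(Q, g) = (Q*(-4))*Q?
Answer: 8526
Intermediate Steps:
J(Q, g) = -4*Q**2 (J(Q, g) = (-4*Q)*Q = -4*Q**2)
u(G) = 9 + G
I(f) = -14 (I(f) = -7 - 7 = -14)
(-87*u(-2))*I(J(-3, 4)) = -87*(9 - 2)*(-14) = -87*7*(-14) = -609*(-14) = 8526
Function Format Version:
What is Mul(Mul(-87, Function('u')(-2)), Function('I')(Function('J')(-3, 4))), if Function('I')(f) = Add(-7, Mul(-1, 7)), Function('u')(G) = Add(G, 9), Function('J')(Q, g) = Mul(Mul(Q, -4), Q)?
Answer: 8526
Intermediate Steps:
Function('J')(Q, g) = Mul(-4, Pow(Q, 2)) (Function('J')(Q, g) = Mul(Mul(-4, Q), Q) = Mul(-4, Pow(Q, 2)))
Function('u')(G) = Add(9, G)
Function('I')(f) = -14 (Function('I')(f) = Add(-7, -7) = -14)
Mul(Mul(-87, Function('u')(-2)), Function('I')(Function('J')(-3, 4))) = Mul(Mul(-87, Add(9, -2)), -14) = Mul(Mul(-87, 7), -14) = Mul(-609, -14) = 8526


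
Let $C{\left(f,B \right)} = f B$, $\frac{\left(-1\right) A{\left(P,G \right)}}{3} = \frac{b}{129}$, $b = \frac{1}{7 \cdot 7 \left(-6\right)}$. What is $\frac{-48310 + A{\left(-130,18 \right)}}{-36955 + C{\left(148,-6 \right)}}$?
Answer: $\frac{610735019}{478411206} \approx 1.2766$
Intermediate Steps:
$b = - \frac{1}{294}$ ($b = \frac{1}{49 \left(-6\right)} = \frac{1}{-294} = - \frac{1}{294} \approx -0.0034014$)
$A{\left(P,G \right)} = \frac{1}{12642}$ ($A{\left(P,G \right)} = - 3 \left(- \frac{1}{294 \cdot 129}\right) = - 3 \left(\left(- \frac{1}{294}\right) \frac{1}{129}\right) = \left(-3\right) \left(- \frac{1}{37926}\right) = \frac{1}{12642}$)
$C{\left(f,B \right)} = B f$
$\frac{-48310 + A{\left(-130,18 \right)}}{-36955 + C{\left(148,-6 \right)}} = \frac{-48310 + \frac{1}{12642}}{-36955 - 888} = - \frac{610735019}{12642 \left(-36955 - 888\right)} = - \frac{610735019}{12642 \left(-37843\right)} = \left(- \frac{610735019}{12642}\right) \left(- \frac{1}{37843}\right) = \frac{610735019}{478411206}$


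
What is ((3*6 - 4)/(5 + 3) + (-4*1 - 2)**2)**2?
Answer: 22801/16 ≈ 1425.1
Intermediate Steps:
((3*6 - 4)/(5 + 3) + (-4*1 - 2)**2)**2 = ((18 - 4)/8 + (-4 - 2)**2)**2 = (14*(1/8) + (-6)**2)**2 = (7/4 + 36)**2 = (151/4)**2 = 22801/16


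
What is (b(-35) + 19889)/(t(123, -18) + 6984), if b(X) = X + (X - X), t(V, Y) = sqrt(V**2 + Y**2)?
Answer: 15406704/5417867 - 6618*sqrt(1717)/5417867 ≈ 2.7931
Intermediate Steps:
b(X) = X (b(X) = X + 0 = X)
(b(-35) + 19889)/(t(123, -18) + 6984) = (-35 + 19889)/(sqrt(123**2 + (-18)**2) + 6984) = 19854/(sqrt(15129 + 324) + 6984) = 19854/(sqrt(15453) + 6984) = 19854/(3*sqrt(1717) + 6984) = 19854/(6984 + 3*sqrt(1717))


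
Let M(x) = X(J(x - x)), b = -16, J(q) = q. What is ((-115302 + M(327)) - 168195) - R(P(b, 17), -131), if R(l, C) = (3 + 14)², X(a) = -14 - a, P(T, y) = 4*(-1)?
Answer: -283800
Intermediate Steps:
P(T, y) = -4
M(x) = -14 (M(x) = -14 - (x - x) = -14 - 1*0 = -14 + 0 = -14)
R(l, C) = 289 (R(l, C) = 17² = 289)
((-115302 + M(327)) - 168195) - R(P(b, 17), -131) = ((-115302 - 14) - 168195) - 1*289 = (-115316 - 168195) - 289 = -283511 - 289 = -283800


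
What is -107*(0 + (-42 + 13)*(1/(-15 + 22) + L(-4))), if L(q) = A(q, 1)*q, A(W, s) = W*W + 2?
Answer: -1560809/7 ≈ -2.2297e+5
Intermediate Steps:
A(W, s) = 2 + W² (A(W, s) = W² + 2 = 2 + W²)
L(q) = q*(2 + q²) (L(q) = (2 + q²)*q = q*(2 + q²))
-107*(0 + (-42 + 13)*(1/(-15 + 22) + L(-4))) = -107*(0 + (-42 + 13)*(1/(-15 + 22) - 4*(2 + (-4)²))) = -107*(0 - 29*(1/7 - 4*(2 + 16))) = -107*(0 - 29*(⅐ - 4*18)) = -107*(0 - 29*(⅐ - 72)) = -107*(0 - 29*(-503/7)) = -107*(0 + 14587/7) = -107*14587/7 = -1560809/7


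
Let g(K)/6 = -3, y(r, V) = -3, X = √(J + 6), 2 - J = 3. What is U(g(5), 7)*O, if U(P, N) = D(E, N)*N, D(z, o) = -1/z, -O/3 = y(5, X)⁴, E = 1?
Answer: 1701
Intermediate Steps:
J = -1 (J = 2 - 1*3 = 2 - 3 = -1)
X = √5 (X = √(-1 + 6) = √5 ≈ 2.2361)
O = -243 (O = -3*(-3)⁴ = -3*81 = -243)
g(K) = -18 (g(K) = 6*(-3) = -18)
U(P, N) = -N (U(P, N) = (-1/1)*N = (-1*1)*N = -N)
U(g(5), 7)*O = -1*7*(-243) = -7*(-243) = 1701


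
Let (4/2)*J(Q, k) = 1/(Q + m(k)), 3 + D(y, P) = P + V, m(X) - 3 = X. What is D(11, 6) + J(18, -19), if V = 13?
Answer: 65/4 ≈ 16.250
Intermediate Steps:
m(X) = 3 + X
D(y, P) = 10 + P (D(y, P) = -3 + (P + 13) = -3 + (13 + P) = 10 + P)
J(Q, k) = 1/(2*(3 + Q + k)) (J(Q, k) = 1/(2*(Q + (3 + k))) = 1/(2*(3 + Q + k)))
D(11, 6) + J(18, -19) = (10 + 6) + 1/(2*(3 + 18 - 19)) = 16 + (½)/2 = 16 + (½)*(½) = 16 + ¼ = 65/4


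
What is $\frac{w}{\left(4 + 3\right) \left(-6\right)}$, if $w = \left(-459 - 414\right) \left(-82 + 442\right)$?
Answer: $\frac{52380}{7} \approx 7482.9$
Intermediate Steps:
$w = -314280$ ($w = \left(-873\right) 360 = -314280$)
$\frac{w}{\left(4 + 3\right) \left(-6\right)} = - \frac{314280}{\left(4 + 3\right) \left(-6\right)} = - \frac{314280}{7 \left(-6\right)} = - \frac{314280}{-42} = \left(-314280\right) \left(- \frac{1}{42}\right) = \frac{52380}{7}$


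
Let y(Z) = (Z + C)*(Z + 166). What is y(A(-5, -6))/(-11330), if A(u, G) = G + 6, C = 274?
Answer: -22742/5665 ≈ -4.0145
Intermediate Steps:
A(u, G) = 6 + G
y(Z) = (166 + Z)*(274 + Z) (y(Z) = (Z + 274)*(Z + 166) = (274 + Z)*(166 + Z) = (166 + Z)*(274 + Z))
y(A(-5, -6))/(-11330) = (45484 + (6 - 6)**2 + 440*(6 - 6))/(-11330) = (45484 + 0**2 + 440*0)*(-1/11330) = (45484 + 0 + 0)*(-1/11330) = 45484*(-1/11330) = -22742/5665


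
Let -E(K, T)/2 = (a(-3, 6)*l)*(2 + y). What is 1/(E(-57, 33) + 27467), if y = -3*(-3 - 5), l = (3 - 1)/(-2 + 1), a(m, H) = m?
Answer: 1/27155 ≈ 3.6826e-5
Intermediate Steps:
l = -2 (l = 2/(-1) = 2*(-1) = -2)
y = 24 (y = -3*(-8) = 24)
E(K, T) = -312 (E(K, T) = -2*(-3*(-2))*(2 + 24) = -12*26 = -2*156 = -312)
1/(E(-57, 33) + 27467) = 1/(-312 + 27467) = 1/27155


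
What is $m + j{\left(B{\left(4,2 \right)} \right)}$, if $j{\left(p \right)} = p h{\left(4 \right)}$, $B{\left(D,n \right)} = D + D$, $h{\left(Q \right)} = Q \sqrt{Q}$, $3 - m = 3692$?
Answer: $-3625$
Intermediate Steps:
$m = -3689$ ($m = 3 - 3692 = -3689$)
$h{\left(Q \right)} = Q^{\frac{3}{2}}$
$B{\left(D,n \right)} = 2 D$
$j{\left(p \right)} = 8 p$ ($j{\left(p \right)} = p 4^{\frac{3}{2}} = p 8 = 8 p$)
$m + j{\left(B{\left(4,2 \right)} \right)} = -3689 + 8 \cdot 2 \cdot 4 = -3689 + 8 \cdot 8 = -3689 + 64 = -3625$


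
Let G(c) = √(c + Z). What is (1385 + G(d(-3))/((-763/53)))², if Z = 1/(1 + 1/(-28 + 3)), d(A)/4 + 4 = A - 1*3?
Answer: 26801544494185/13972056 - 73405*I*√5610/4578 ≈ 1.9182e+6 - 1201.0*I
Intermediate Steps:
d(A) = -28 + 4*A (d(A) = -16 + 4*(A - 1*3) = -16 + 4*(A - 3) = -16 + 4*(-3 + A) = -16 + (-12 + 4*A) = -28 + 4*A)
Z = 25/24 (Z = 1/(1 + 1/(-25)) = 1/(1 - 1/25) = 1/(24/25) = 25/24 ≈ 1.0417)
G(c) = √(25/24 + c) (G(c) = √(c + 25/24) = √(25/24 + c))
(1385 + G(d(-3))/((-763/53)))² = (1385 + (√(150 + 144*(-28 + 4*(-3)))/12)/((-763/53)))² = (1385 + (√(150 + 144*(-28 - 12))/12)/((-763*1/53)))² = (1385 + (√(150 + 144*(-40))/12)/(-763/53))² = (1385 + (√(150 - 5760)/12)*(-53/763))² = (1385 + (√(-5610)/12)*(-53/763))² = (1385 + ((I*√5610)/12)*(-53/763))² = (1385 + (I*√5610/12)*(-53/763))² = (1385 - 53*I*√5610/9156)²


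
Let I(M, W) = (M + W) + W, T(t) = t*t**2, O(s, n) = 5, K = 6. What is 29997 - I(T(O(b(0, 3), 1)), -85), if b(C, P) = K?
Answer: 30042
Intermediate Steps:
b(C, P) = 6
T(t) = t**3
I(M, W) = M + 2*W
29997 - I(T(O(b(0, 3), 1)), -85) = 29997 - (5**3 + 2*(-85)) = 29997 - (125 - 170) = 29997 - 1*(-45) = 29997 + 45 = 30042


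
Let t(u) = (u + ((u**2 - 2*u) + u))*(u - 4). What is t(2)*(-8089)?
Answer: 64712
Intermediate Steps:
t(u) = u**2*(-4 + u) (t(u) = (u + (u**2 - u))*(-4 + u) = u**2*(-4 + u))
t(2)*(-8089) = (2**2*(-4 + 2))*(-8089) = (4*(-2))*(-8089) = -8*(-8089) = 64712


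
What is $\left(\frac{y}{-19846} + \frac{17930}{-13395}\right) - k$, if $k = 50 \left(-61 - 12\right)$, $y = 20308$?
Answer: $\frac{96967780606}{26583717} \approx 3647.6$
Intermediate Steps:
$k = -3650$ ($k = 50 \left(-73\right) = -3650$)
$\left(\frac{y}{-19846} + \frac{17930}{-13395}\right) - k = \left(\frac{20308}{-19846} + \frac{17930}{-13395}\right) - -3650 = \left(20308 \left(- \frac{1}{19846}\right) + 17930 \left(- \frac{1}{13395}\right)\right) + 3650 = \left(- \frac{10154}{9923} - \frac{3586}{2679}\right) + 3650 = - \frac{62786444}{26583717} + 3650 = \frac{96967780606}{26583717}$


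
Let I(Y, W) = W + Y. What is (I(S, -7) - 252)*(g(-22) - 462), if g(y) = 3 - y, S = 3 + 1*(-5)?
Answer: 114057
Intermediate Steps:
S = -2 (S = 3 - 5 = -2)
(I(S, -7) - 252)*(g(-22) - 462) = ((-7 - 2) - 252)*((3 - 1*(-22)) - 462) = (-9 - 252)*((3 + 22) - 462) = -261*(25 - 462) = -261*(-437) = 114057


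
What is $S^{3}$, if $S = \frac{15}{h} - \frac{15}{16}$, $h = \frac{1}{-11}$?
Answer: $- \frac{18715161375}{4096} \approx -4.5691 \cdot 10^{6}$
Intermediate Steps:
$h = - \frac{1}{11} \approx -0.090909$
$S = - \frac{2655}{16}$ ($S = \frac{15}{- \frac{1}{11}} - \frac{15}{16} = 15 \left(-11\right) - \frac{15}{16} = -165 - \frac{15}{16} = - \frac{2655}{16} \approx -165.94$)
$S^{3} = \left(- \frac{2655}{16}\right)^{3} = - \frac{18715161375}{4096}$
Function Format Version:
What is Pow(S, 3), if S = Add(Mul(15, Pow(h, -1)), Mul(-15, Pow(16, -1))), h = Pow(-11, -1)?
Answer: Rational(-18715161375, 4096) ≈ -4.5691e+6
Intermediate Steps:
h = Rational(-1, 11) ≈ -0.090909
S = Rational(-2655, 16) (S = Add(Mul(15, Pow(Rational(-1, 11), -1)), Mul(-15, Pow(16, -1))) = Add(Mul(15, -11), Mul(-15, Rational(1, 16))) = Add(-165, Rational(-15, 16)) = Rational(-2655, 16) ≈ -165.94)
Pow(S, 3) = Pow(Rational(-2655, 16), 3) = Rational(-18715161375, 4096)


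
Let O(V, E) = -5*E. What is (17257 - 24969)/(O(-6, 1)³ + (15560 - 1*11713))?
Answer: -3856/1861 ≈ -2.0720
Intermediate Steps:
(17257 - 24969)/(O(-6, 1)³ + (15560 - 1*11713)) = (17257 - 24969)/((-5*1)³ + (15560 - 1*11713)) = -7712/((-5)³ + (15560 - 11713)) = -7712/(-125 + 3847) = -7712/3722 = -7712*1/3722 = -3856/1861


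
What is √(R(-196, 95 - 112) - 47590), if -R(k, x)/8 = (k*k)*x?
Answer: √5176986 ≈ 2275.3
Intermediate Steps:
R(k, x) = -8*x*k² (R(k, x) = -8*k*k*x = -8*k²*x = -8*x*k²)
√(R(-196, 95 - 112) - 47590) = √(-8*(95 - 112)*(-196)² - 47590) = √(-8*(-17)*38416 - 47590) = √(5224576 - 47590) = √5176986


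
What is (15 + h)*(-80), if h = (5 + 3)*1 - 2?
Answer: -1680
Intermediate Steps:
h = 6 (h = 8*1 - 2 = 8 - 2 = 6)
(15 + h)*(-80) = (15 + 6)*(-80) = 21*(-80) = -1680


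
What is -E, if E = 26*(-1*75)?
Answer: 1950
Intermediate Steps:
E = -1950 (E = 26*(-75) = -1950)
-E = -1*(-1950) = 1950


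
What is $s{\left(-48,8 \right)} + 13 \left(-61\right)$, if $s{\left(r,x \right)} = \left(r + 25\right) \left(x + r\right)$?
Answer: $127$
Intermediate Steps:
$s{\left(r,x \right)} = \left(25 + r\right) \left(r + x\right)$
$s{\left(-48,8 \right)} + 13 \left(-61\right) = \left(\left(-48\right)^{2} + 25 \left(-48\right) + 25 \cdot 8 - 384\right) + 13 \left(-61\right) = \left(2304 - 1200 + 200 - 384\right) - 793 = 920 - 793 = 127$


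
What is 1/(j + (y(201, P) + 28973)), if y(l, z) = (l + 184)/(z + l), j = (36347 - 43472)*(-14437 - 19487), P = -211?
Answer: 2/483474869 ≈ 4.1367e-9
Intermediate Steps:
j = 241708500 (j = -7125*(-33924) = 241708500)
y(l, z) = (184 + l)/(l + z)
1/(j + (y(201, P) + 28973)) = 1/(241708500 + ((184 + 201)/(201 - 211) + 28973)) = 1/(241708500 + (385/(-10) + 28973)) = 1/(241708500 + (-1/10*385 + 28973)) = 1/(241708500 + (-77/2 + 28973)) = 1/(241708500 + 57869/2) = 1/(483474869/2) = 2/483474869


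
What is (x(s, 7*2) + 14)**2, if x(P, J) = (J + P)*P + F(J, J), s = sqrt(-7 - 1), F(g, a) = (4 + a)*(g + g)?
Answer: 258532 + 28560*I*sqrt(2) ≈ 2.5853e+5 + 40390.0*I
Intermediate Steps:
F(g, a) = 2*g*(4 + a) (F(g, a) = (4 + a)*(2*g) = 2*g*(4 + a))
s = 2*I*sqrt(2) (s = sqrt(-8) = 2*I*sqrt(2) ≈ 2.8284*I)
x(P, J) = P*(J + P) + 2*J*(4 + J) (x(P, J) = (J + P)*P + 2*J*(4 + J) = P*(J + P) + 2*J*(4 + J))
(x(s, 7*2) + 14)**2 = (((2*I*sqrt(2))**2 + (7*2)*(2*I*sqrt(2)) + 2*(7*2)*(4 + 7*2)) + 14)**2 = ((-8 + 14*(2*I*sqrt(2)) + 2*14*(4 + 14)) + 14)**2 = ((-8 + 28*I*sqrt(2) + 2*14*18) + 14)**2 = ((-8 + 28*I*sqrt(2) + 504) + 14)**2 = ((496 + 28*I*sqrt(2)) + 14)**2 = (510 + 28*I*sqrt(2))**2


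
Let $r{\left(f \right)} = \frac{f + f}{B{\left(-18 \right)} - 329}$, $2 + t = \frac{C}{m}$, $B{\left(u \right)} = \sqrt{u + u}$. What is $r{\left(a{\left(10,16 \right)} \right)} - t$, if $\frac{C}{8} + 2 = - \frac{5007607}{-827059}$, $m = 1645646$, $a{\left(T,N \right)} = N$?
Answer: $\frac{140204013696184670}{73685007013569289} - \frac{192 i}{108277} \approx 1.9027 - 0.0017732 i$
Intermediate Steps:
$C = \frac{26827912}{827059}$ ($C = -16 + 8 \left(- \frac{5007607}{-827059}\right) = -16 + 8 \left(\left(-5007607\right) \left(- \frac{1}{827059}\right)\right) = -16 + 8 \cdot \frac{5007607}{827059} = -16 + \frac{40060856}{827059} = \frac{26827912}{827059} \approx 32.438$)
$B{\left(u \right)} = \sqrt{2} \sqrt{u}$ ($B{\left(u \right)} = \sqrt{2 u} = \sqrt{2} \sqrt{u}$)
$t = - \frac{1361032921158}{680523167557}$ ($t = -2 + \frac{26827912}{827059 \cdot 1645646} = -2 + \frac{26827912}{827059} \cdot \frac{1}{1645646} = -2 + \frac{13413956}{680523167557} = - \frac{1361032921158}{680523167557} \approx -2.0$)
$r{\left(f \right)} = \frac{2 f \left(-329 - 6 i\right)}{108277}$ ($r{\left(f \right)} = \frac{f + f}{\sqrt{2} \sqrt{-18} - 329} = \frac{2 f}{\sqrt{2} \cdot 3 i \sqrt{2} - 329} = \frac{2 f}{6 i - 329} = \frac{2 f}{-329 + 6 i} = 2 f \frac{-329 - 6 i}{108277} = \frac{2 f \left(-329 - 6 i\right)}{108277}$)
$r{\left(a{\left(10,16 \right)} \right)} - t = \left(- \frac{2}{108277}\right) 16 \left(329 + 6 i\right) - - \frac{1361032921158}{680523167557} = \left(- \frac{10528}{108277} - \frac{192 i}{108277}\right) + \frac{1361032921158}{680523167557} = \frac{140204013696184670}{73685007013569289} - \frac{192 i}{108277}$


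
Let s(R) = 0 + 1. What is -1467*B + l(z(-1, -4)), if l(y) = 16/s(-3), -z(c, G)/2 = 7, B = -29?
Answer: 42559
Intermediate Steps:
s(R) = 1
z(c, G) = -14 (z(c, G) = -2*7 = -14)
l(y) = 16 (l(y) = 16/1 = 16*1 = 16)
-1467*B + l(z(-1, -4)) = -1467*(-29) + 16 = 42543 + 16 = 42559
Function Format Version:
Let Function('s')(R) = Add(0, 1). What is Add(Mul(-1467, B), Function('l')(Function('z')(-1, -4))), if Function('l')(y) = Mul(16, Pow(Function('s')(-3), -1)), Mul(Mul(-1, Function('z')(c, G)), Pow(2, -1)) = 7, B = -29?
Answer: 42559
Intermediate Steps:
Function('s')(R) = 1
Function('z')(c, G) = -14 (Function('z')(c, G) = Mul(-2, 7) = -14)
Function('l')(y) = 16 (Function('l')(y) = Mul(16, Pow(1, -1)) = Mul(16, 1) = 16)
Add(Mul(-1467, B), Function('l')(Function('z')(-1, -4))) = Add(Mul(-1467, -29), 16) = Add(42543, 16) = 42559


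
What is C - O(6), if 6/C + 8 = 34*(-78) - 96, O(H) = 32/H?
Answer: -22057/4134 ≈ -5.3355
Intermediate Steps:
C = -3/1378 (C = 6/(-8 + (34*(-78) - 96)) = 6/(-8 + (-2652 - 96)) = 6/(-8 - 2748) = 6/(-2756) = 6*(-1/2756) = -3/1378 ≈ -0.0021771)
C - O(6) = -3/1378 - 32/6 = -3/1378 - 1*16/3 = -3/1378 - 16/3 = -22057/4134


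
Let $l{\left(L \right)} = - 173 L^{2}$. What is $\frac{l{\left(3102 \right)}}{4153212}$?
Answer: $- \frac{46240997}{115367} \approx -400.82$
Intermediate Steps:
$\frac{l{\left(3102 \right)}}{4153212} = \frac{\left(-173\right) 3102^{2}}{4153212} = \left(-173\right) 9622404 \cdot \frac{1}{4153212} = \left(-1664675892\right) \frac{1}{4153212} = - \frac{46240997}{115367}$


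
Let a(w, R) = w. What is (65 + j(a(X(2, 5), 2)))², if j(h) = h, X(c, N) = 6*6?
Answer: 10201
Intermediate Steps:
X(c, N) = 36
(65 + j(a(X(2, 5), 2)))² = (65 + 36)² = 101² = 10201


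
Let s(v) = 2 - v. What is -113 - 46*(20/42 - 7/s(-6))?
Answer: -7951/84 ≈ -94.655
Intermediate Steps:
-113 - 46*(20/42 - 7/s(-6)) = -113 - 46*(20/42 - 7/(2 - 1*(-6))) = -113 - 46*(20*(1/42) - 7/(2 + 6)) = -113 - 46*(10/21 - 7/8) = -113 - 46*(-67/168) = -113 + 1541/84 = -7951/84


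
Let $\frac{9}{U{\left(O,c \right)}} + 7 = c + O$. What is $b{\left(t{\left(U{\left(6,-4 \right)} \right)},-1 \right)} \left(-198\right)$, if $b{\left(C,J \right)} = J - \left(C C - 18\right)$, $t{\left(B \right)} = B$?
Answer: $- \frac{68112}{25} \approx -2724.5$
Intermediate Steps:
$U{\left(O,c \right)} = \frac{9}{-7 + O + c}$ ($U{\left(O,c \right)} = \frac{9}{-7 + \left(c + O\right)} = \frac{9}{-7 + \left(O + c\right)} = \frac{9}{-7 + O + c}$)
$b{\left(C,J \right)} = 18 + J - C^{2}$ ($b{\left(C,J \right)} = J - \left(C^{2} - 18\right) = J - \left(-18 + C^{2}\right) = 18 + J - C^{2}$)
$b{\left(t{\left(U{\left(6,-4 \right)} \right)},-1 \right)} \left(-198\right) = \left(18 - 1 - \left(\frac{9}{-7 + 6 - 4}\right)^{2}\right) \left(-198\right) = \left(18 - 1 - \left(\frac{9}{-5}\right)^{2}\right) \left(-198\right) = \left(18 - 1 - \left(9 \left(- \frac{1}{5}\right)\right)^{2}\right) \left(-198\right) = \left(18 - 1 - \left(- \frac{9}{5}\right)^{2}\right) \left(-198\right) = \left(18 - 1 - \frac{81}{25}\right) \left(-198\right) = \frac{344}{25} \left(-198\right) = - \frac{68112}{25}$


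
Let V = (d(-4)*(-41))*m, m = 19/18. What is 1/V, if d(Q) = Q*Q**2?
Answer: 9/24928 ≈ 0.00036104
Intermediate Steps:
m = 19/18 (m = 19*(1/18) = 19/18 ≈ 1.0556)
d(Q) = Q**3
V = 24928/9 (V = ((-4)**3*(-41))*(19/18) = -64*(-41)*(19/18) = 2624*(19/18) = 24928/9 ≈ 2769.8)
1/V = 1/(24928/9) = 9/24928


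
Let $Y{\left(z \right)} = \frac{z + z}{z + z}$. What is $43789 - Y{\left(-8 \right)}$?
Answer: $43788$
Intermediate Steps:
$Y{\left(z \right)} = 1$ ($Y{\left(z \right)} = \frac{2 z}{2 z} = 2 z \frac{1}{2 z} = 1$)
$43789 - Y{\left(-8 \right)} = 43789 - 1 = 43788$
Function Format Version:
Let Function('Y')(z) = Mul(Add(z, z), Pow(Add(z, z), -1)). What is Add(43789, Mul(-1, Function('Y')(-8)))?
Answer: 43788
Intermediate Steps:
Function('Y')(z) = 1 (Function('Y')(z) = Mul(Mul(2, z), Pow(Mul(2, z), -1)) = Mul(Mul(2, z), Mul(Rational(1, 2), Pow(z, -1))) = 1)
Add(43789, Mul(-1, Function('Y')(-8))) = Add(43789, Mul(-1, 1)) = Add(43789, -1) = 43788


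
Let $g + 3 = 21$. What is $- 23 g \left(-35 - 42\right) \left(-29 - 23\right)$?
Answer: $-1657656$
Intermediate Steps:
$g = 18$ ($g = -3 + 21 = 18$)
$- 23 g \left(-35 - 42\right) \left(-29 - 23\right) = \left(-23\right) 18 \left(-35 - 42\right) \left(-29 - 23\right) = - 414 \left(\left(-77\right) \left(-52\right)\right) = \left(-414\right) 4004 = -1657656$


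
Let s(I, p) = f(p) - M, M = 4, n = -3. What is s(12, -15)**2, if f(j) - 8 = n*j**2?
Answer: 450241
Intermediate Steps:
f(j) = 8 - 3*j**2
s(I, p) = 4 - 3*p**2 (s(I, p) = (8 - 3*p**2) - 1*4 = (8 - 3*p**2) - 4 = 4 - 3*p**2)
s(12, -15)**2 = (4 - 3*(-15)**2)**2 = (4 - 3*225)**2 = (4 - 675)**2 = (-671)**2 = 450241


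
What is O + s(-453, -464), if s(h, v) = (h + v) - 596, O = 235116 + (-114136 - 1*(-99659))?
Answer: 219126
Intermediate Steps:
O = 220639 (O = 235116 + (-114136 + 99659) = 235116 - 14477 = 220639)
s(h, v) = -596 + h + v
O + s(-453, -464) = 220639 + (-596 - 453 - 464) = 220639 - 1513 = 219126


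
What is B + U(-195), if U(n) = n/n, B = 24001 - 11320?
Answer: 12682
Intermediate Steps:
B = 12681
U(n) = 1
B + U(-195) = 12681 + 1 = 12682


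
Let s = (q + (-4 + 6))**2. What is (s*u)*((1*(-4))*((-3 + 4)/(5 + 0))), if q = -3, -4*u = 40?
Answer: 8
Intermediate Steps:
u = -10 (u = -1/4*40 = -10)
s = 1 (s = (-3 + (-4 + 6))**2 = (-3 + 2)**2 = (-1)**2 = 1)
(s*u)*((1*(-4))*((-3 + 4)/(5 + 0))) = (1*(-10))*((1*(-4))*((-3 + 4)/(5 + 0))) = -(-40)*1/5 = -(-40)*1*(1/5) = -(-40)/5 = -10*(-4/5) = 8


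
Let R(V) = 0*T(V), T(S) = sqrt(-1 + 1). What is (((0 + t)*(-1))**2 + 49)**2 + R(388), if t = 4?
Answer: 4225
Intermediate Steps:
T(S) = 0 (T(S) = sqrt(0) = 0)
R(V) = 0 (R(V) = 0*0 = 0)
(((0 + t)*(-1))**2 + 49)**2 + R(388) = (((0 + 4)*(-1))**2 + 49)**2 + 0 = ((4*(-1))**2 + 49)**2 + 0 = ((-4)**2 + 49)**2 + 0 = (16 + 49)**2 + 0 = 65**2 + 0 = 4225 + 0 = 4225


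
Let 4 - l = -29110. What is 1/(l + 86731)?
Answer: 1/115845 ≈ 8.6322e-6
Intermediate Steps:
l = 29114 (l = 4 - 1*(-29110) = 4 + 29110 = 29114)
1/(l + 86731) = 1/(29114 + 86731) = 1/115845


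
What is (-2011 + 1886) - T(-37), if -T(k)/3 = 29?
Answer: -38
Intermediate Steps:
T(k) = -87 (T(k) = -3*29 = -87)
(-2011 + 1886) - T(-37) = (-2011 + 1886) - 1*(-87) = -125 + 87 = -38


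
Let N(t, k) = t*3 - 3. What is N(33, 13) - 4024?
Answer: -3928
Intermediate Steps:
N(t, k) = -3 + 3*t (N(t, k) = 3*t - 3 = -3 + 3*t)
N(33, 13) - 4024 = (-3 + 3*33) - 4024 = (-3 + 99) - 4024 = 96 - 4024 = -3928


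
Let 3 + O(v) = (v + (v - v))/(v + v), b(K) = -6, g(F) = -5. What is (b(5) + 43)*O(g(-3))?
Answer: -185/2 ≈ -92.500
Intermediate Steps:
O(v) = -5/2 (O(v) = -3 + (v + (v - v))/(v + v) = -3 + (v + 0)/((2*v)) = -3 + v*(1/(2*v)) = -3 + ½ = -5/2)
(b(5) + 43)*O(g(-3)) = (-6 + 43)*(-5/2) = 37*(-5/2) = -185/2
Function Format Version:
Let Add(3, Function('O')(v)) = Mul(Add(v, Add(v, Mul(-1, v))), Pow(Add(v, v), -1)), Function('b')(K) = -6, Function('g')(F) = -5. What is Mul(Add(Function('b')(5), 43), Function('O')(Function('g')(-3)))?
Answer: Rational(-185, 2) ≈ -92.500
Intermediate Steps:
Function('O')(v) = Rational(-5, 2) (Function('O')(v) = Add(-3, Mul(Add(v, Add(v, Mul(-1, v))), Pow(Add(v, v), -1))) = Add(-3, Mul(Add(v, 0), Pow(Mul(2, v), -1))) = Add(-3, Mul(v, Mul(Rational(1, 2), Pow(v, -1)))) = Add(-3, Rational(1, 2)) = Rational(-5, 2))
Mul(Add(Function('b')(5), 43), Function('O')(Function('g')(-3))) = Mul(Add(-6, 43), Rational(-5, 2)) = Mul(37, Rational(-5, 2)) = Rational(-185, 2)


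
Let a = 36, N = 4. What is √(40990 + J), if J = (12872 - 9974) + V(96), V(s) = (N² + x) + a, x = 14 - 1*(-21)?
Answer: 5*√1759 ≈ 209.70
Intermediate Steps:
x = 35 (x = 14 + 21 = 35)
V(s) = 87 (V(s) = (4² + 35) + 36 = (16 + 35) + 36 = 51 + 36 = 87)
J = 2985 (J = (12872 - 9974) + 87 = 2898 + 87 = 2985)
√(40990 + J) = √(40990 + 2985) = √43975 = 5*√1759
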